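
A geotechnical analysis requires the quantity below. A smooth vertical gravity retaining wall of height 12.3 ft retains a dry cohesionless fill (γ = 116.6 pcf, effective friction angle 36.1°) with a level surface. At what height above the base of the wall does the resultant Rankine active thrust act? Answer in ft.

K_a = 0.2585.
The pressure distribution is triangular, so the resultant acts at H/3 above the base = 12.3/3 = 4.100 ft.

4.10 ft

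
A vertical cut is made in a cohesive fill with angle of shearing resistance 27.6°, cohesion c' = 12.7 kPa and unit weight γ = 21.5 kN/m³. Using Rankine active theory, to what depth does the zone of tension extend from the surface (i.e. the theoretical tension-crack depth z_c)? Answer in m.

K_a = tan²(45° − 27.6°/2) = 0.3668; √K_a = 0.6056.
The active pressure is zero where K_a γ z = 2c√K_a, so z_c = 2c/(γ√K_a) = 2×12.7/(21.5×0.6056) = 1.951 m.

1.95 m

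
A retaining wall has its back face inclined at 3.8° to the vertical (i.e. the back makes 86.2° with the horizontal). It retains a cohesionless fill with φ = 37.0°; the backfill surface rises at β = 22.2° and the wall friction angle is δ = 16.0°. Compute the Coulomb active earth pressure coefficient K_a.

K_a = sin²(α+φ) / [sin²α · sin(α−δ) · (1 + √{sin(φ+δ)sin(φ−β) / (sin(α−δ)sin(α+β))})²].
With α = 86.2°, φ = 37.0°, δ = 16.0°, β = 22.2°: K_a = 0.3422.

0.342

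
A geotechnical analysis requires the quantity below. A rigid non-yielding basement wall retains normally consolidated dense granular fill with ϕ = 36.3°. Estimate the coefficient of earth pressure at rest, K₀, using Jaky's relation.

0.408

K₀ = 1 − sin φ' = 1 − sin 36.3° = 0.4080.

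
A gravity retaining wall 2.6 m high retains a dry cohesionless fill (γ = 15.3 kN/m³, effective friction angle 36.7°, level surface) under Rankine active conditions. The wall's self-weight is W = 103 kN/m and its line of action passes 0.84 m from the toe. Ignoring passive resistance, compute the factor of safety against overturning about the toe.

7.66

K_a = tan²(45° − 36.7°/2) = 0.2519.
P_a = ½K_aγH² = 0.5×0.2519×15.3×2.6² = 13.02 kN/m, acting at H/3 = 0.8667 m above the base.
Overturning moment M_o = P_a × H/3 = 13.02 × 0.8667 = 11.29.
Resisting moment M_r = W × 0.84 = 103 × 0.84 = 86.52.
FS_overturning = M_r/M_o = 86.52/11.29 = 7.665.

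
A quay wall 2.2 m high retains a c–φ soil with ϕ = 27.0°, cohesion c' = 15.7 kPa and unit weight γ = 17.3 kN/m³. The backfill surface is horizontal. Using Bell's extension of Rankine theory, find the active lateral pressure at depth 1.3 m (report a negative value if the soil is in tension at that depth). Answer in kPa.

K_a = (1 − sin φ)/(1 + sin φ) = 0.3755.
σ_a = K_a γ z − 2c√K_a = 0.3755×17.3×1.3 − 2×15.7×0.6128 = -10.80 kPa.

-10.8 kPa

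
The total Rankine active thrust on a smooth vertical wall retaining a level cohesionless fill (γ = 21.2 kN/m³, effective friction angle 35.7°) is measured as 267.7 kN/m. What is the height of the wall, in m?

9.80 m

K_a = 0.2630. P_a = ½ K_a γ H² ⇒ H = √(2P_a/(K_a γ)).
H = √(2×267.7/(0.2630×21.2)) = 9.799 m.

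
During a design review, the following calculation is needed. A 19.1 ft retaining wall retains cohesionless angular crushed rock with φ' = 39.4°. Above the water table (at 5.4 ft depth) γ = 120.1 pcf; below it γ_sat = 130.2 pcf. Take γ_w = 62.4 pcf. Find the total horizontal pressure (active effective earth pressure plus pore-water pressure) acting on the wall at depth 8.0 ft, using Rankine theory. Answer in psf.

347 psf

K_a = (1 − sin φ)/(1 + sin φ) = 0.2234.
γ' = 130.2 − 62.4 = 67.80 pcf.
Effective vertical stress at 8.0 ft: σ'_v = 120.1×5.4 + 67.80×2.60 = 824.8 psf.
σ'_h = K_a σ'_v = 0.2234 × 824.8 = 184.3 psf; u = γ_w × 2.60 = 162.2 psf.
Total σ_h = 184.3 + 162.2 = 346.5 psf.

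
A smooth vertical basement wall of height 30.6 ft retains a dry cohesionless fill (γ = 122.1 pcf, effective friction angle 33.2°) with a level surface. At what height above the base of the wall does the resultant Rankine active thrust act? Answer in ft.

K_a = 0.2924.
The pressure distribution is triangular, so the resultant acts at H/3 above the base = 30.6/3 = 10.20 ft.

10.2 ft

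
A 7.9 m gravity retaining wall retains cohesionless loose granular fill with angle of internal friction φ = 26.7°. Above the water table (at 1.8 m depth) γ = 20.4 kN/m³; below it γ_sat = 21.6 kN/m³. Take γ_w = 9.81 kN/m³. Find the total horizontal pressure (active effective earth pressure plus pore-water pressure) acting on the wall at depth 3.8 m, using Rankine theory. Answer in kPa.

K_a = (1 − sin φ)/(1 + sin φ) = 0.3800.
γ' = 21.6 − 9.81 = 11.79 kN/m³.
Effective vertical stress at 3.8 m: σ'_v = 20.4×1.8 + 11.79×2.00 = 60.30 kPa.
σ'_h = K_a σ'_v = 0.3800 × 60.30 = 22.91 kPa; u = γ_w × 2.00 = 19.62 kPa.
Total σ_h = 22.91 + 19.62 = 42.53 kPa.

42.5 kPa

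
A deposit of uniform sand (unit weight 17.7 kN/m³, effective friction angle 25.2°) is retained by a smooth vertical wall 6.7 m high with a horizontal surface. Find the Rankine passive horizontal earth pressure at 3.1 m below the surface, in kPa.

K_p = (1 + sin φ)/(1 − sin φ) = 2.483.
σ_h = K_p γ z = 2.483 × 17.7 × 3.1 = 136.2 kPa.

136 kPa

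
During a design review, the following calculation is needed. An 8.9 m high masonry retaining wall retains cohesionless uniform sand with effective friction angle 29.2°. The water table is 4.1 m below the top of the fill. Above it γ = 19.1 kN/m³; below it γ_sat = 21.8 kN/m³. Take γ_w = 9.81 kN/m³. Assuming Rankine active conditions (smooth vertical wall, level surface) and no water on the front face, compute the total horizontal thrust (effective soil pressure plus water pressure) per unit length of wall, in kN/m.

345 kN/m

K_a = tan²(45° − φ/2) = 0.3442.
γ' = 21.8 − 9.81 = 11.99 kN/m³. Depth below WT = 4.8 m.
σ'_h at WT = K_a γ d_w = 26.96 kPa; at base = 26.96 + K_a γ' × 4.8 = 46.77 kPa.
P₁ (0–4.1 m) = ½×26.96×4.1 = 55.26. P₂ (4.1–8.9 m) = ½(26.96+46.77)×4.8 = 176.9.
P_w = ½ γ_w h₂² = 0.5×9.81×4.8² = 113.0. Total = 55.26+176.9+113.0 = 345.2 kN/m.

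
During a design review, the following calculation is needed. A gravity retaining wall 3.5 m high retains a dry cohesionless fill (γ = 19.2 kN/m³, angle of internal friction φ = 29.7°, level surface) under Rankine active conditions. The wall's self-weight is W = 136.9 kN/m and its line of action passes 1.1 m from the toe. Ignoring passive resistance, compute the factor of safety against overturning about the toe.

3.25

K_a = tan²(45° − 29.7°/2) = 0.3374.
P_a = ½K_aγH² = 0.5×0.3374×19.2×3.5² = 39.68 kN/m, acting at H/3 = 1.167 m above the base.
Overturning moment M_o = P_a × H/3 = 39.68 × 1.167 = 46.29.
Resisting moment M_r = W × 1.1 = 136.9 × 1.1 = 150.6.
FS_overturning = M_r/M_o = 150.6/46.29 = 3.253.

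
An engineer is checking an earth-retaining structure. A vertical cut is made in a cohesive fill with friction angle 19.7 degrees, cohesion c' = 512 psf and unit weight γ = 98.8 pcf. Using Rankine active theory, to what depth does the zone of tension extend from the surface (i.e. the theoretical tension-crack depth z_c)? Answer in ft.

K_a = tan²(45° − 19.7°/2) = 0.4958; √K_a = 0.7041.
The active pressure is zero where K_a γ z = 2c√K_a, so z_c = 2c/(γ√K_a) = 2×512/(98.8×0.7041) = 14.72 ft.

14.7 ft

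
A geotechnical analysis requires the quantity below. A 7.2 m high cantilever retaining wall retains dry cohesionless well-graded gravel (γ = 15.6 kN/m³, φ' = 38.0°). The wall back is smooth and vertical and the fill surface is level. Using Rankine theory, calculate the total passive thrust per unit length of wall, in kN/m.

K_p = tan²(45° + φ/2) = 4.204.
P_p = ½ K_p γ H² = 0.5 × 4.204 × 15.6 × 7.2² = 1700 kN/m.

1700 kN/m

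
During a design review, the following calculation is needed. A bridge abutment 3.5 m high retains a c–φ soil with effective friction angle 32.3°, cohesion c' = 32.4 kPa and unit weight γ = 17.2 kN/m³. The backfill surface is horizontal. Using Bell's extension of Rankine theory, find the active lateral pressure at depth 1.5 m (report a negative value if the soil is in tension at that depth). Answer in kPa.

-27.9 kPa

K_a = (1 − sin φ)/(1 + sin φ) = 0.3035.
σ_a = K_a γ z − 2c√K_a = 0.3035×17.2×1.5 − 2×32.4×0.5509 = -27.87 kPa.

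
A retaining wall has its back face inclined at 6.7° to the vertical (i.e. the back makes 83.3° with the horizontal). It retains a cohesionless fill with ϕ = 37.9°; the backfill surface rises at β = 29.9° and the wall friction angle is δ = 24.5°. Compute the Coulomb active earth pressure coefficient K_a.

K_a = sin²(α+φ) / [sin²α · sin(α−δ) · (1 + √{sin(φ+δ)sin(φ−β) / (sin(α−δ)sin(α+β))})²].
With α = 83.3°, φ = 37.9°, δ = 24.5°, β = 29.9°: K_a = 0.4449.

0.445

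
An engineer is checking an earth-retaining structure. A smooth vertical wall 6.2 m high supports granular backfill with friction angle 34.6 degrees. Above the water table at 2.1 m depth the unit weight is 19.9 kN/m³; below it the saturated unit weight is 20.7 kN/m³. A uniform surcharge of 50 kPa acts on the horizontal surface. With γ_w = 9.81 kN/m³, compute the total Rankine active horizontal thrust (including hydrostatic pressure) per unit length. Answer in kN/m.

K_a = tan²(45° − φ/2) = 0.2756.
γ' = 20.7 − 9.81 = 10.89 kN/m³. h₂ = H − d_w = 4.1 m.
σ'_h: at surface K_a·q = 13.78; at WT K_a(q+γd_w) = 25.30; at base K_a(q+γd_w+γ'h₂) = 37.61 kPa.
P₁ = ½(13.78+25.30)×2.1 = 41.04; P₂ = ½(25.30+37.61)×4.1 = 129.0; P_w = ½γ_w h₂² = 82.45.
Total = 41.04+129.0+82.45 = 252.5 kN/m.

252 kN/m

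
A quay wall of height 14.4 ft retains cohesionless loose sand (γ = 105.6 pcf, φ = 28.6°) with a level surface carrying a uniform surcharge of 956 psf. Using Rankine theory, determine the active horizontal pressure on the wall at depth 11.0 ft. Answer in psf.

K_a = (1 − sin φ)/(1 + sin φ) = 0.3525.
σ_v = γz + q = 105.6 × 11.0 + 956 = 2118 psf.
σ_h = K_a σ_v = 0.3525 × 2118 = 746.6 psf.

747 psf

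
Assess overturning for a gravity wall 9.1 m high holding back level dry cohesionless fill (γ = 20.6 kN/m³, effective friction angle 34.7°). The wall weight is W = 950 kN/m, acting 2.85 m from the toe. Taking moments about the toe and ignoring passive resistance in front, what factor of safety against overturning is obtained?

3.81

K_a = tan²(45° − 34.7°/2) = 0.2745.
P_a = ½K_aγH² = 0.5×0.2745×20.6×9.1² = 234.1 kN/m, acting at H/3 = 3.033 m above the base.
Overturning moment M_o = P_a × H/3 = 234.1 × 3.033 = 710.1.
Resisting moment M_r = W × 2.85 = 950 × 2.85 = 2708.
FS_overturning = M_r/M_o = 2708/710.1 = 3.813.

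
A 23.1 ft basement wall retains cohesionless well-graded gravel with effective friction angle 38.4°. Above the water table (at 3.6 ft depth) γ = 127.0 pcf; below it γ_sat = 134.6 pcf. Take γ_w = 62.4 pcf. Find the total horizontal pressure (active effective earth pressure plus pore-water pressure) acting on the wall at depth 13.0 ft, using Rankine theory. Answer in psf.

852 psf

K_a = (1 − sin φ)/(1 + sin φ) = 0.2337.
γ' = 134.6 − 62.4 = 72.20 pcf.
Effective vertical stress at 13.0 ft: σ'_v = 127.0×3.6 + 72.20×9.40 = 1136 psf.
σ'_h = K_a σ'_v = 0.2337 × 1136 = 265.4 psf; u = γ_w × 9.40 = 586.6 psf.
Total σ_h = 265.4 + 586.6 = 852.0 psf.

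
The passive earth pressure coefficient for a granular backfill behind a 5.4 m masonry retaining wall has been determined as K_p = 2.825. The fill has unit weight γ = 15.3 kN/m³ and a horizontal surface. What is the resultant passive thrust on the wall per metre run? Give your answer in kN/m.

630 kN/m

P = ½ K_p γ H² = 0.5 × 2.825 × 15.3 × 5.4² = 630.2 kN/m.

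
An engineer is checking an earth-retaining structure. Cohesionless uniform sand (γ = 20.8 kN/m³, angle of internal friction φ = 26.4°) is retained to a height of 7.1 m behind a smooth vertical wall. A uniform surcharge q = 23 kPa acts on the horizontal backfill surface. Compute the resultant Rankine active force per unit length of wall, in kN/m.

K_a = tan²(45° − φ/2) = 0.3844.
Soil triangle: ½ K_a γ H² = 0.5×0.3844×20.8×7.1² = 201.5 kN/m.
Surcharge rectangle: K_a q H = 0.3844×23×7.1 = 62.78 kN/m.
Total = 201.5 + 62.78 = 264.3 kN/m.

264 kN/m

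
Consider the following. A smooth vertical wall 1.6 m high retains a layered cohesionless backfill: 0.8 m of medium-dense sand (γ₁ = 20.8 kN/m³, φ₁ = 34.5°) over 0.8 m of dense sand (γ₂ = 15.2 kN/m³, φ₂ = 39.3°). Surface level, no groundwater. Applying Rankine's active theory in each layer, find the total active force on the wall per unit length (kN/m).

K_a1 = tan²(45°−34.5°/2) = 0.2768; K_a2 = tan²(45°−39.3°/2) = 0.2245.
Layer 1: σ at base = K_a1 γ₁ h₁ = 4.606 kPa; P₁ = ½×4.606×0.8 = 1.842.
Layer 2: σ_v at top = γ₁h₁ = 16.64; σ_h top = K_a2×16.64 = 3.735; σ_h base = K_a2×(16.64+15.2×0.8) = 6.464.
P₂ = ½(3.735+6.464)×0.8 = 4.080. Total P_a = 1.842+4.080 = 5.922 kN/m.

5.92 kN/m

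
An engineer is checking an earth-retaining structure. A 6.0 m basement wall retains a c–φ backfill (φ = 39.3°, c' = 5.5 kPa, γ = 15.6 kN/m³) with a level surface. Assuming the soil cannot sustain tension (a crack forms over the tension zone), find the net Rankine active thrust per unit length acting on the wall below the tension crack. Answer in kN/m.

35.6 kN/m

K_a = 0.2245; √K_a = 0.4738.
Tension-crack depth z_c = 2c/(γ√K_a) = 2×5.5/(15.6×0.4738) = 1.488 m.
σ_a at base = K_a γ H − 2c√K_a = 0.2245×15.6×6.0 − 2×5.5×0.4738 = 15.80 kPa.
P_a = ½ × 15.80 × (H − z_c) = 0.5×15.80×4.512 = 35.64 kN/m.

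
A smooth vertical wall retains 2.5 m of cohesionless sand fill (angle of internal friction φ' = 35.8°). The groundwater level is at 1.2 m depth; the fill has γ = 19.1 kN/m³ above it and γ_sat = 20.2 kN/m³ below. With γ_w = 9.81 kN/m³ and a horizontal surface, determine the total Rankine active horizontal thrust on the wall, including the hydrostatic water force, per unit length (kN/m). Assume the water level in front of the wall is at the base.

22.0 kN/m

K_a = tan²(45° − φ/2) = 0.2619.
γ' = 20.2 − 9.81 = 10.39 kN/m³. Depth below WT = 1.3 m.
σ'_h at WT = K_a γ d_w = 6.002 kPa; at base = 6.002 + K_a γ' × 1.3 = 9.539 kPa.
P₁ (0–1.2 m) = ½×6.002×1.2 = 3.601. P₂ (1.2–2.5 m) = ½(6.002+9.539)×1.3 = 10.10.
P_w = ½ γ_w h₂² = 0.5×9.81×1.3² = 8.289. Total = 3.601+10.10+8.289 = 21.99 kN/m.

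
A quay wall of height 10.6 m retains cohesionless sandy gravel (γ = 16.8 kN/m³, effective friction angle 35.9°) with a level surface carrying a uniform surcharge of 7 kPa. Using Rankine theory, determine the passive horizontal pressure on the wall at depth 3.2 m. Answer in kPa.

K_p = (1 + sin φ)/(1 − sin φ) = 3.835.
σ_v = γz + q = 16.8 × 3.2 + 7 = 60.76 kPa.
σ_h = K_p σ_v = 3.835 × 60.76 = 233.0 kPa.

233 kPa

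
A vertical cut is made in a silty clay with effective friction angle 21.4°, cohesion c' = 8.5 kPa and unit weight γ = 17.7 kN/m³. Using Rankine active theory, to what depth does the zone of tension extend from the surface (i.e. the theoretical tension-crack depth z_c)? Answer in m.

1.41 m

K_a = tan²(45° − 21.4°/2) = 0.4653; √K_a = 0.6822.
The active pressure is zero where K_a γ z = 2c√K_a, so z_c = 2c/(γ√K_a) = 2×8.5/(17.7×0.6822) = 1.408 m.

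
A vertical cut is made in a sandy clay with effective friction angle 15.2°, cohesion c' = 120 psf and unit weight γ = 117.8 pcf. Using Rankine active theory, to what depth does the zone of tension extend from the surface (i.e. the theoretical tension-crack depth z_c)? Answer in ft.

K_a = tan²(45° − 15.2°/2) = 0.5845; √K_a = 0.7646.
The active pressure is zero where K_a γ z = 2c√K_a, so z_c = 2c/(γ√K_a) = 2×120/(117.8×0.7646) = 2.665 ft.

2.66 ft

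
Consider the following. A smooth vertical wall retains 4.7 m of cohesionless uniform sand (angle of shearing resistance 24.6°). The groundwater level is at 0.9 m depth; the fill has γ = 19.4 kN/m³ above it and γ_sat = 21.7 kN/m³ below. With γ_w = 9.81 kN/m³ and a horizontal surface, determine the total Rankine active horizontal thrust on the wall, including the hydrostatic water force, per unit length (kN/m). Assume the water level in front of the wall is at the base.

137 kN/m

K_a = tan²(45° − φ/2) = 0.4121.
γ' = 21.7 − 9.81 = 11.89 kN/m³. Depth below WT = 3.8 m.
σ'_h at WT = K_a γ d_w = 7.196 kPa; at base = 7.196 + K_a γ' × 3.8 = 25.82 kPa.
P₁ (0–0.9 m) = ½×7.196×0.9 = 3.238. P₂ (0.9–4.7 m) = ½(7.196+25.82)×3.8 = 62.73.
P_w = ½ γ_w h₂² = 0.5×9.81×3.8² = 70.83. Total = 3.238+62.73+70.83 = 136.8 kN/m.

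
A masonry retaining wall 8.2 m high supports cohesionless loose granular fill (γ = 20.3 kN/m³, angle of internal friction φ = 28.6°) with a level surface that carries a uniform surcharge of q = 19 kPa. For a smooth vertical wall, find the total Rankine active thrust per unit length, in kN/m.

296 kN/m

K_a = tan²(45° − φ/2) = 0.3525.
Soil triangle: ½ K_a γ H² = 0.5×0.3525×20.3×8.2² = 240.6 kN/m.
Surcharge rectangle: K_a q H = 0.3525×19×8.2 = 54.93 kN/m.
Total = 240.6 + 54.93 = 295.5 kN/m.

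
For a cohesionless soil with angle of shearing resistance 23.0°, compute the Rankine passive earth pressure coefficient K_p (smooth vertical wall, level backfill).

K_p = (1 + sin φ)/(1 − sin φ) = tan²(45° + 23.0°/2) = 2.283.

2.28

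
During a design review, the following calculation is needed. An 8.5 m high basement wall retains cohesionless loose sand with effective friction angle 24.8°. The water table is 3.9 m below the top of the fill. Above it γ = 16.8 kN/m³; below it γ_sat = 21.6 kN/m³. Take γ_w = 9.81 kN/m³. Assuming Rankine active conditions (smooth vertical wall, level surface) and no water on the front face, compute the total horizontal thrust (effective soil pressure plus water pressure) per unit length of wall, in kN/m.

330 kN/m

K_a = tan²(45° − φ/2) = 0.4090.
γ' = 21.6 − 9.81 = 11.79 kN/m³. Depth below WT = 4.6 m.
σ'_h at WT = K_a γ d_w = 26.80 kPa; at base = 26.80 + K_a γ' × 4.6 = 48.98 kPa.
P₁ (0–3.9 m) = ½×26.80×3.9 = 52.25. P₂ (3.9–8.5 m) = ½(26.80+48.98)×4.6 = 174.3.
P_w = ½ γ_w h₂² = 0.5×9.81×4.6² = 103.8. Total = 52.25+174.3+103.8 = 330.3 kN/m.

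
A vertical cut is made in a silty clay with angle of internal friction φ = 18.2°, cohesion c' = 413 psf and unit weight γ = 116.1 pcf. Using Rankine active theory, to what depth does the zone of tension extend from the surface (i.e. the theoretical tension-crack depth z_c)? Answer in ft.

9.83 ft

K_a = tan²(45° − 18.2°/2) = 0.5240; √K_a = 0.7239.
The active pressure is zero where K_a γ z = 2c√K_a, so z_c = 2c/(γ√K_a) = 2×413/(116.1×0.7239) = 9.828 ft.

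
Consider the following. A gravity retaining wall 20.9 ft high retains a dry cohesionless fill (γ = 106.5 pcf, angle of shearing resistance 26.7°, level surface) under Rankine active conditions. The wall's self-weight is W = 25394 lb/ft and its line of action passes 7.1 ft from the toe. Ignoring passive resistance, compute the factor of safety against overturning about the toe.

2.93

K_a = tan²(45° − 26.7°/2) = 0.3800.
P_a = ½K_aγH² = 0.5×0.3800×106.5×20.9² = 8838 lb/ft, acting at H/3 = 6.967 ft above the base.
Overturning moment M_o = P_a × H/3 = 8838 × 6.967 = 61570.
Resisting moment M_r = W × 7.1 = 25394 × 7.1 = 180300.
FS_overturning = M_r/M_o = 180300/61570 = 2.928.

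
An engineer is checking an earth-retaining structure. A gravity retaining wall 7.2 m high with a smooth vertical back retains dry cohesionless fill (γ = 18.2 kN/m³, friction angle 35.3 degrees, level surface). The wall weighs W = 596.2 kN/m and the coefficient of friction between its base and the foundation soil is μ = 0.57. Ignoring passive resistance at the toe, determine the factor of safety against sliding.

2.69

K_a = tan²(45° − 35.3°/2) = 0.2675.
P_a = ½K_aγH² = 0.5×0.2675×18.2×7.2² = 126.2 kN/m, acting at H/3 = 2.400 m above the base.
FS_sliding = μW / P_a = 0.57×596.2 / 126.2 = 2.693.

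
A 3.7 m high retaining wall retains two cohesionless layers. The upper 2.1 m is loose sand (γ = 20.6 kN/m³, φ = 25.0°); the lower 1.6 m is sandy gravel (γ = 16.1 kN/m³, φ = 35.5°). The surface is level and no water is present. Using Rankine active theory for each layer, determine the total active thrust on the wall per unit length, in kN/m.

42.3 kN/m

K_a1 = tan²(45°−25.0°/2) = 0.4059; K_a2 = tan²(45°−35.5°/2) = 0.2653.
Layer 1: σ at base = K_a1 γ₁ h₁ = 17.56 kPa; P₁ = ½×17.56×2.1 = 18.44.
Layer 2: σ_v at top = γ₁h₁ = 43.26; σ_h top = K_a2×43.26 = 11.48; σ_h base = K_a2×(43.26+16.1×1.6) = 18.31.
P₂ = ½(11.48+18.31)×1.6 = 23.83. Total P_a = 18.44+23.83 = 42.26 kN/m.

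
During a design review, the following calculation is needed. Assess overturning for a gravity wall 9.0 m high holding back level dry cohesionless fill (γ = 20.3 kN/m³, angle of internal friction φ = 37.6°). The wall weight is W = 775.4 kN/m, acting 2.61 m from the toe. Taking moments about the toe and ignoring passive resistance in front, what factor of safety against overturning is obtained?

3.39

K_a = tan²(45° − 37.6°/2) = 0.2421.
P_a = ½K_aγH² = 0.5×0.2421×20.3×9.0² = 199.1 kN/m, acting at H/3 = 3.000 m above the base.
Overturning moment M_o = P_a × H/3 = 199.1 × 3.000 = 597.2.
Resisting moment M_r = W × 2.61 = 775.4 × 2.61 = 2024.
FS_overturning = M_r/M_o = 2024/597.2 = 3.389.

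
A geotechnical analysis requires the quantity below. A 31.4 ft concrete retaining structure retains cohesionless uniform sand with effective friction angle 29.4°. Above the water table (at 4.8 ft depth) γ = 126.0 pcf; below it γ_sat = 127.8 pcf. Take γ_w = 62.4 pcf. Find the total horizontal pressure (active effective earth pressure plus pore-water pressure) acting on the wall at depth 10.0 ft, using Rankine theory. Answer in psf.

647 psf

K_a = (1 − sin φ)/(1 + sin φ) = 0.3415.
γ' = 127.8 − 62.4 = 65.40 pcf.
Effective vertical stress at 10.0 ft: σ'_v = 126.0×4.8 + 65.40×5.20 = 944.9 psf.
σ'_h = K_a σ'_v = 0.3415 × 944.9 = 322.6 psf; u = γ_w × 5.20 = 324.5 psf.
Total σ_h = 322.6 + 324.5 = 647.1 psf.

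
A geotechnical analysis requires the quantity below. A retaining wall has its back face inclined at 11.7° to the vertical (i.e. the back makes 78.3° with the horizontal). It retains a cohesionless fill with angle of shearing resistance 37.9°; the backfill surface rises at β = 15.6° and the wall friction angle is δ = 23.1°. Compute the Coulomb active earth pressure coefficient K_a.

K_a = sin²(α+φ) / [sin²α · sin(α−δ) · (1 + √{sin(φ+δ)sin(φ−β) / (sin(α−δ)sin(α+β))})²].
With α = 78.3°, φ = 37.9°, δ = 23.1°, β = 15.6°: K_a = 0.3818.

0.382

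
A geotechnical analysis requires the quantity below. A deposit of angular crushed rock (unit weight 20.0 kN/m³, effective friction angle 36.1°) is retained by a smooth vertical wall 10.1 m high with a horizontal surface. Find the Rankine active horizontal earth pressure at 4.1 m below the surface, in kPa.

21.2 kPa

K_a = (1 − sin φ)/(1 + sin φ) = 0.2585.
σ_h = K_a γ z = 0.2585 × 20.0 × 4.1 = 21.20 kPa.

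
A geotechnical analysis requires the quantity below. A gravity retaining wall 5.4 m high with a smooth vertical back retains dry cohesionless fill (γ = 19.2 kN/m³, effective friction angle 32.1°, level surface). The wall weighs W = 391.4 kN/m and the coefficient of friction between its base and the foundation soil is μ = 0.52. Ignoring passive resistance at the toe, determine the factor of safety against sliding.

2.38

K_a = tan²(45° − 32.1°/2) = 0.3060.
P_a = ½K_aγH² = 0.5×0.3060×19.2×5.4² = 85.66 kN/m, acting at H/3 = 1.800 m above the base.
FS_sliding = μW / P_a = 0.52×391.4 / 85.66 = 2.376.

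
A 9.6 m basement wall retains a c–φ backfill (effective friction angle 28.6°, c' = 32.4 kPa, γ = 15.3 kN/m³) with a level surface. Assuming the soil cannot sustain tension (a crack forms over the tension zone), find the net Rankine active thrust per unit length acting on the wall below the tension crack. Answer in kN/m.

16.4 kN/m

K_a = 0.3525; √K_a = 0.5938.
Tension-crack depth z_c = 2c/(γ√K_a) = 2×32.4/(15.3×0.5938) = 7.133 m.
σ_a at base = K_a γ H − 2c√K_a = 0.3525×15.3×9.6 − 2×32.4×0.5938 = 13.31 kPa.
P_a = ½ × 13.31 × (H − z_c) = 0.5×13.31×2.467 = 16.41 kN/m.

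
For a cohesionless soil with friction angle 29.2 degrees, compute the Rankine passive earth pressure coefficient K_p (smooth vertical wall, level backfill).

K_p = (1 + sin φ)/(1 − sin φ) = tan²(45° + 29.2°/2) = 2.905.

2.91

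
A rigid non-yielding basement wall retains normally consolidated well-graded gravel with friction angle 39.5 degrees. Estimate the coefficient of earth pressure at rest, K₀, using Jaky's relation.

0.364

K₀ = 1 − sin φ' = 1 − sin 39.5° = 0.3639.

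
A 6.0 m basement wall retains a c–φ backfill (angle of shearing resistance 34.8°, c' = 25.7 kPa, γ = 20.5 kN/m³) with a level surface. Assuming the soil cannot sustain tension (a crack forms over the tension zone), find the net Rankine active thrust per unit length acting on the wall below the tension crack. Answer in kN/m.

4.06 kN/m

K_a = 0.2733; √K_a = 0.5228.
Tension-crack depth z_c = 2c/(γ√K_a) = 2×25.7/(20.5×0.5228) = 4.796 m.
σ_a at base = K_a γ H − 2c√K_a = 0.2733×20.5×6.0 − 2×25.7×0.5228 = 6.745 kPa.
P_a = ½ × 6.745 × (H − z_c) = 0.5×6.745×1.204 = 4.061 kN/m.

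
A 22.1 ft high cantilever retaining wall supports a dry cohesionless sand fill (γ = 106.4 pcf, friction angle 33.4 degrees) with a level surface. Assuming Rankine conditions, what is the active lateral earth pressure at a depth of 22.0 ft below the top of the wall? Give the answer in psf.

K_a = (1 − sin φ)/(1 + sin φ) = 0.2899.
σ_h = K_a γ z = 0.2899 × 106.4 × 22.0 = 678.7 psf.

679 psf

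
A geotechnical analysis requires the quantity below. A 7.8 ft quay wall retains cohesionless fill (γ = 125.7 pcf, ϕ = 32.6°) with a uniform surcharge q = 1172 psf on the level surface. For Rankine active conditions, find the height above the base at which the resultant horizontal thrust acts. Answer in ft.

K_a = 0.2997.
Triangular part P₁ = ½K_aγH² = 1146 at H/3 = 2.600 ft; rectangular part P₂ = K_a q H = 2740 at H/2 = 3.900 ft.
ȳ = (P₁·2.600 + P₂·3.900)/(P₁+P₂) = 3.517 ft.

3.52 ft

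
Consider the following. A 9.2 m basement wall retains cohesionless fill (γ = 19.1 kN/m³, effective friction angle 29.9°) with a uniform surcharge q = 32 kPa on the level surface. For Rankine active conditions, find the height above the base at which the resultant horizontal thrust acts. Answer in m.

3.48 m

K_a = 0.3347.
Triangular part P₁ = ½K_aγH² = 270.5 at H/3 = 3.067 m; rectangular part P₂ = K_a q H = 98.53 at H/2 = 4.600 m.
ȳ = (P₁·3.067 + P₂·4.600)/(P₁+P₂) = 3.476 m.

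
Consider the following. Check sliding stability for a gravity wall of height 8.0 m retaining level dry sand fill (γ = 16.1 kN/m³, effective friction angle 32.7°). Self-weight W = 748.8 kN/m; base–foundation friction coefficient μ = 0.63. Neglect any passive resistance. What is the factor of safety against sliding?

3.07

K_a = tan²(45° − 32.7°/2) = 0.2985.
P_a = ½K_aγH² = 0.5×0.2985×16.1×8.0² = 153.8 kN/m, acting at H/3 = 2.667 m above the base.
FS_sliding = μW / P_a = 0.63×748.8 / 153.8 = 3.068.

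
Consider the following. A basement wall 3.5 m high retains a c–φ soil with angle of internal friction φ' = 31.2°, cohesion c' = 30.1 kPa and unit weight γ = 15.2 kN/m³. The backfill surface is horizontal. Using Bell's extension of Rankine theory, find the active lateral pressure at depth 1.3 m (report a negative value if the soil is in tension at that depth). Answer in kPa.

-27.6 kPa

K_a = (1 − sin φ)/(1 + sin φ) = 0.3175.
σ_a = K_a γ z − 2c√K_a = 0.3175×15.2×1.3 − 2×30.1×0.5635 = -27.65 kPa.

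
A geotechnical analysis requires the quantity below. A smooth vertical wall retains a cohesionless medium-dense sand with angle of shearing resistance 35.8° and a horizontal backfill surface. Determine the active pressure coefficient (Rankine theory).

K_a = tan²(45° − φ/2) = tan²(27.10°) = 0.2619.

0.262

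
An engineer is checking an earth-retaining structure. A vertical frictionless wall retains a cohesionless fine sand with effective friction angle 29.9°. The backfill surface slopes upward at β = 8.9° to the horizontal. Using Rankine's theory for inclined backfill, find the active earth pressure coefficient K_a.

K_a = cos β · (cos β − √(cos²β − cos²φ)) / (cos β + √(cos²β − cos²φ)).
cos β = 0.9880, cos φ = 0.8669, √(cos²β − cos²φ) = 0.4739.
K_a = 0.9880 × (0.9880 − 0.4739)/(0.9880 + 0.4739) = 0.3474.

0.347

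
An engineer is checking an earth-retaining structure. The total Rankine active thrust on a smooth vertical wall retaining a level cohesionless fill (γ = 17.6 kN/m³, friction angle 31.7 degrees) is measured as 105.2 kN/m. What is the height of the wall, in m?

6.20 m

K_a = 0.3111. P_a = ½ K_a γ H² ⇒ H = √(2P_a/(K_a γ)).
H = √(2×105.2/(0.3111×17.6)) = 6.199 m.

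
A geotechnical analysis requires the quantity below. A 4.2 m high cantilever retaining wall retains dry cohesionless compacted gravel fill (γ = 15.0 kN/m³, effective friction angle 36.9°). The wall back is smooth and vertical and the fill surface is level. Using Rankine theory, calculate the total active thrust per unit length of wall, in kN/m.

33.0 kN/m

K_a = tan²(45° − φ/2) = 0.2497.
P_a = ½ K_a γ H² = 0.5 × 0.2497 × 15.0 × 4.2² = 33.03 kN/m.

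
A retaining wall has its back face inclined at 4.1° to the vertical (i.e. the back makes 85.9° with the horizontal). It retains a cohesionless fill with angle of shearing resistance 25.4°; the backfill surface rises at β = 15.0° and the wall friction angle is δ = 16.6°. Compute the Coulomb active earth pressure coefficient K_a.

0.502

K_a = sin²(α+φ) / [sin²α · sin(α−δ) · (1 + √{sin(φ+δ)sin(φ−β) / (sin(α−δ)sin(α+β))})²].
With α = 85.9°, φ = 25.4°, δ = 16.6°, β = 15.0°: K_a = 0.5023.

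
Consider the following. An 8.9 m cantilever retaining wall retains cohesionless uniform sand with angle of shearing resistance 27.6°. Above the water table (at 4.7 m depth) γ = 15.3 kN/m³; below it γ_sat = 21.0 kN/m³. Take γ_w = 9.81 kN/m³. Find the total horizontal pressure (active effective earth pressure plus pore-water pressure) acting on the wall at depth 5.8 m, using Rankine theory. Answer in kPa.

K_a = (1 − sin φ)/(1 + sin φ) = 0.3668.
γ' = 21.0 − 9.81 = 11.19 kN/m³.
Effective vertical stress at 5.8 m: σ'_v = 15.3×4.7 + 11.19×1.10 = 84.22 kPa.
σ'_h = K_a σ'_v = 0.3668 × 84.22 = 30.89 kPa; u = γ_w × 1.10 = 10.79 kPa.
Total σ_h = 30.89 + 10.79 = 41.68 kPa.

41.7 kPa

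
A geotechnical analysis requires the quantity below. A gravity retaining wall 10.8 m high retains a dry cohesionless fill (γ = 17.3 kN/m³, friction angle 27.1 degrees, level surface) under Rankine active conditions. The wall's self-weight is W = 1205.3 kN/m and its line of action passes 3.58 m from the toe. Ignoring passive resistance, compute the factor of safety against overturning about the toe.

3.18

K_a = tan²(45° − 27.1°/2) = 0.3741.
P_a = ½K_aγH² = 0.5×0.3741×17.3×10.8² = 377.4 kN/m, acting at H/3 = 3.600 m above the base.
Overturning moment M_o = P_a × H/3 = 377.4 × 3.600 = 1359.
Resisting moment M_r = W × 3.58 = 1205.3 × 3.58 = 4315.
FS_overturning = M_r/M_o = 4315/1359 = 3.176.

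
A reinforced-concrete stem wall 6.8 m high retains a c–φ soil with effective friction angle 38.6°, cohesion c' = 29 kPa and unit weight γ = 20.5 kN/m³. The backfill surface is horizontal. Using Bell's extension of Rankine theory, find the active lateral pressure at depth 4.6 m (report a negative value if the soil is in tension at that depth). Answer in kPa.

K_a = (1 − sin φ)/(1 + sin φ) = 0.2316.
σ_a = K_a γ z − 2c√K_a = 0.2316×20.5×4.6 − 2×29×0.4813 = -6.072 kPa.

-6.07 kPa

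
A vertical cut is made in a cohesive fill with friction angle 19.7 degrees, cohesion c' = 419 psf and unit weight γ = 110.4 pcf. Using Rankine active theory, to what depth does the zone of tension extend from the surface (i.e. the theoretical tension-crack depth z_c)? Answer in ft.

10.8 ft

K_a = tan²(45° − 19.7°/2) = 0.4958; √K_a = 0.7041.
The active pressure is zero where K_a γ z = 2c√K_a, so z_c = 2c/(γ√K_a) = 2×419/(110.4×0.7041) = 10.78 ft.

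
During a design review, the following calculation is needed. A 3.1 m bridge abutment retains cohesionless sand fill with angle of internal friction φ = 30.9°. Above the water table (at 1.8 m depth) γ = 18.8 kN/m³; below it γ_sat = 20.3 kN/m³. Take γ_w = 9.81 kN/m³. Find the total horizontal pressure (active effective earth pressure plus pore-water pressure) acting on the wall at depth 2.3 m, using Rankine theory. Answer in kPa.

K_a = (1 − sin φ)/(1 + sin φ) = 0.3214.
γ' = 20.3 − 9.81 = 10.49 kN/m³.
Effective vertical stress at 2.3 m: σ'_v = 18.8×1.8 + 10.49×0.500 = 39.09 kPa.
σ'_h = K_a σ'_v = 0.3214 × 39.09 = 12.56 kPa; u = γ_w × 0.500 = 4.905 kPa.
Total σ_h = 12.56 + 4.905 = 17.47 kPa.

17.5 kPa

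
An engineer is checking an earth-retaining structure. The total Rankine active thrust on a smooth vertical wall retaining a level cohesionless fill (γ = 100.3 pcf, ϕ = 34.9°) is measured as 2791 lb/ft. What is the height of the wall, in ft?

K_a = 0.2721. P_a = ½ K_a γ H² ⇒ H = √(2P_a/(K_a γ)).
H = √(2×2791/(0.2721×100.3)) = 14.30 ft.

14.3 ft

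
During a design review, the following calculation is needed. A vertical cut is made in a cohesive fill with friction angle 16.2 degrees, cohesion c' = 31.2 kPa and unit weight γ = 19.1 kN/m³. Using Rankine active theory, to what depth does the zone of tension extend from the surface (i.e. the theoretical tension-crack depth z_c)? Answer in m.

4.35 m

K_a = tan²(45° − 16.2°/2) = 0.5637; √K_a = 0.7508.
The active pressure is zero where K_a γ z = 2c√K_a, so z_c = 2c/(γ√K_a) = 2×31.2/(19.1×0.7508) = 4.351 m.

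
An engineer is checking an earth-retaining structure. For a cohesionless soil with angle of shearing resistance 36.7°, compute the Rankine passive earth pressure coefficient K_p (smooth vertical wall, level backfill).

3.97

K_p = (1 + sin φ)/(1 − sin φ) = tan²(45° + 36.7°/2) = 3.970.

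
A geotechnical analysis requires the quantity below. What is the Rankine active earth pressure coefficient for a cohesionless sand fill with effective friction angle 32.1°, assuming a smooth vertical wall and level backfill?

0.306

K_a = (1 − sin φ)/(1 + sin φ) = (1 − sin 32.1°)/(1 + sin 32.1°) = 0.3060.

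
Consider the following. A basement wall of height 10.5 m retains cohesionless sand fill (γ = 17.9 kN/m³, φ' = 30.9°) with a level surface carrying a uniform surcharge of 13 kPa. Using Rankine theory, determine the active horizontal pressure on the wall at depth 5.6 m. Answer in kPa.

K_a = (1 − sin φ)/(1 + sin φ) = 0.3214.
σ_v = γz + q = 17.9 × 5.6 + 13 = 113.2 kPa.
σ_h = K_a σ_v = 0.3214 × 113.2 = 36.40 kPa.

36.4 kPa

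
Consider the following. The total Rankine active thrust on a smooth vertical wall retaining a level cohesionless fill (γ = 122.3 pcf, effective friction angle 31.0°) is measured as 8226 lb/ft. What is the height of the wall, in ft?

K_a = 0.3201. P_a = ½ K_a γ H² ⇒ H = √(2P_a/(K_a γ)).
H = √(2×8226/(0.3201×122.3)) = 20.50 ft.

20.5 ft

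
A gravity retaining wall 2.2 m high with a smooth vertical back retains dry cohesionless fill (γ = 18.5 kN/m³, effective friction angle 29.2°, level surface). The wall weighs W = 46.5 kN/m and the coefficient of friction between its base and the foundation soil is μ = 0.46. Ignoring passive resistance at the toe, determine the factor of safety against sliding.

1.39

K_a = tan²(45° − 29.2°/2) = 0.3442.
P_a = ½K_aγH² = 0.5×0.3442×18.5×2.2² = 15.41 kN/m, acting at H/3 = 0.7333 m above the base.
FS_sliding = μW / P_a = 0.46×46.5 / 15.41 = 1.388.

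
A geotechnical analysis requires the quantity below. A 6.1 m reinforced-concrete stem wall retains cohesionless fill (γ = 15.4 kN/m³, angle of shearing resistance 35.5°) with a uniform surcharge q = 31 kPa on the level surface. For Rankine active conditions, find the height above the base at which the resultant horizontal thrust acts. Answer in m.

K_a = 0.2653.
Triangular part P₁ = ½K_aγH² = 76.00 at H/3 = 2.033 m; rectangular part P₂ = K_a q H = 50.16 at H/2 = 3.050 m.
ȳ = (P₁·2.033 + P₂·3.050)/(P₁+P₂) = 2.438 m.

2.44 m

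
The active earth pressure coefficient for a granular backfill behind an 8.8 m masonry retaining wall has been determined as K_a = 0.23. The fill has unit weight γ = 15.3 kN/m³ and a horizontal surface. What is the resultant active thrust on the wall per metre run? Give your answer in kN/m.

136 kN/m

P = ½ K_a γ H² = 0.5 × 0.23 × 15.3 × 8.8² = 136.3 kN/m.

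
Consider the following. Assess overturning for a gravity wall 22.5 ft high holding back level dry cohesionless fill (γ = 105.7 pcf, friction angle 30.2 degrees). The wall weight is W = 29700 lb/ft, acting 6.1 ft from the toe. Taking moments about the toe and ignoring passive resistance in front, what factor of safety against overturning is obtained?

K_a = tan²(45° − 30.2°/2) = 0.3307.
P_a = ½K_aγH² = 0.5×0.3307×105.7×22.5² = 8847 lb/ft, acting at H/3 = 7.500 ft above the base.
Overturning moment M_o = P_a × H/3 = 8847 × 7.500 = 66350.
Resisting moment M_r = W × 6.1 = 29700 × 6.1 = 181200.
FS_overturning = M_r/M_o = 181200/66350 = 2.730.

2.73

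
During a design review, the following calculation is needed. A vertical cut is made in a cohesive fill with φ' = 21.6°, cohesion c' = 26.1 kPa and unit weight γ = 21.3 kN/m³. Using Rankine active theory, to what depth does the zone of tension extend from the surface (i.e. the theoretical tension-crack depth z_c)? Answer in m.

3.61 m

K_a = tan²(45° − 21.6°/2) = 0.4619; √K_a = 0.6796.
The active pressure is zero where K_a γ z = 2c√K_a, so z_c = 2c/(γ√K_a) = 2×26.1/(21.3×0.6796) = 3.606 m.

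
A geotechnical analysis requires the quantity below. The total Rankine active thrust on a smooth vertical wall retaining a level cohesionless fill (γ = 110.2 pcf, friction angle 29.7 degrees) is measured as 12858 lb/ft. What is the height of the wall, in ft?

K_a = 0.3374. P_a = ½ K_a γ H² ⇒ H = √(2P_a/(K_a γ)).
H = √(2×12858/(0.3374×110.2)) = 26.30 ft.

26.3 ft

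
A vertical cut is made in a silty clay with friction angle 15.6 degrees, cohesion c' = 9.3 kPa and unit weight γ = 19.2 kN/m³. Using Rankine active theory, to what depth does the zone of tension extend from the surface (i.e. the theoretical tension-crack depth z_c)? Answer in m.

1.28 m

K_a = tan²(45° − 15.6°/2) = 0.5761; √K_a = 0.7590.
The active pressure is zero where K_a γ z = 2c√K_a, so z_c = 2c/(γ√K_a) = 2×9.3/(19.2×0.7590) = 1.276 m.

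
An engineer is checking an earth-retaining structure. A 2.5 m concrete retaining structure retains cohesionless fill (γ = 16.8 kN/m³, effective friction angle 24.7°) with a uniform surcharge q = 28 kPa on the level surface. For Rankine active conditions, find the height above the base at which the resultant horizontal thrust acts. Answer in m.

1.07 m

K_a = 0.4106.
Triangular part P₁ = ½K_aγH² = 21.55 at H/3 = 0.8333 m; rectangular part P₂ = K_a q H = 28.74 at H/2 = 1.250 m.
ȳ = (P₁·0.8333 + P₂·1.250)/(P₁+P₂) = 1.071 m.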